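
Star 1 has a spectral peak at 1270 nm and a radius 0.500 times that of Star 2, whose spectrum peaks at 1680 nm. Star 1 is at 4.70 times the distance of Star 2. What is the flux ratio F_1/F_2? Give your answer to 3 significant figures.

Wien's law: T_1/T_2 = λ_2/λ_1 = 1680/1270 = 1.323.
L_1/L_2 = (R_1/R_2)²(T_1/T_2)⁴ = (0.500)²(1.323)⁴ = 0.7655.
F_1/F_2 = (L_1/L_2)/(d_1/d_2)² = 0.7655/(4.70)² = 0.03466.

0.0347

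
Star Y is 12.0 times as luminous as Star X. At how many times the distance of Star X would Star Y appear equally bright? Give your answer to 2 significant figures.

Equal flux requires L_Y/d_Y² = L_X/d_X², so d_Y/d_X = √(L_Y/L_X)
= √(12.0) = 3.464.

3.5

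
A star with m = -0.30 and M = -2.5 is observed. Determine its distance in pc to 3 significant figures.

m − M = 5 log₁₀(d/10 pc)
-0.30 − (-2.5) = 2.20 = 5 log₁₀(d/10)
d = 10 × 10^(2.20/5) = 10 × 10^0.440 = 27.54 pc.

27.5 pc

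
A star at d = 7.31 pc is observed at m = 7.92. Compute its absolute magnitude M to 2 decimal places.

M = m − 5 log₁₀(d/10 pc) = 7.92 − 5 log₁₀(7.31/10)
  = 7.92 − 5 × -0.136 = 7.92 − -0.68 = 8.60.

8.60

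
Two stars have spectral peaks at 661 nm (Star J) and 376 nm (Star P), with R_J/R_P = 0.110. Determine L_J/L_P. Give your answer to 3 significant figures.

0.00127

Wien's law gives T ∝ 1/λ_max, so T_J/T_P = λ_P/λ_J = 376/661 = 0.5688.
Then L ∝ R²T⁴ gives L_J/L_P = (0.110)² × (0.5688)⁴ = 0.01210 × 0.1047 = 0.001267.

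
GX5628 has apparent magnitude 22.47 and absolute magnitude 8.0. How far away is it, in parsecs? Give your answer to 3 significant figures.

m − M = 5 log₁₀(d/10 pc)
22.47 − (8.0) = 14.47 = 5 log₁₀(d/10)
d = 10 × 10^(14.47/5) = 10 × 10^2.894 = 7834 pc.

7.83×10^3 pc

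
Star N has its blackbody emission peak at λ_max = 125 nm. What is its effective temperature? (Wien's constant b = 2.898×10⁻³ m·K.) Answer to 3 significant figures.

T = b/λ_max = 2.898×10⁻³ / (125×10⁻⁹) = 2.318×10^4 K.

2.32×10^4 K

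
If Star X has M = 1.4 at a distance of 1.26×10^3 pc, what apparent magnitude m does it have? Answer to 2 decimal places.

m = M + 5 log₁₀(d/10 pc) = 1.4 + 5 log₁₀(1.26×10^3/10)
  = 1.4 + 5 × 2.100 = 1.4 + 10.50 = 11.90.

11.90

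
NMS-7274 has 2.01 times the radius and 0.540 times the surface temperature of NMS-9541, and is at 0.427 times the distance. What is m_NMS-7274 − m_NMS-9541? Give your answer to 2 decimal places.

-0.69

L_NMS-7274/L_NMS-9541 = (2.01)²(0.540)⁴ = 0.3435.
F_NMS-7274/F_NMS-9541 = (L_NMS-7274/L_NMS-9541)/(d_NMS-7274/d_NMS-9541)² = 0.3435/0.1823 = 1.884.
m_NMS-7274 − m_NMS-9541 = −2.5 log₁₀(1.884) = -0.69.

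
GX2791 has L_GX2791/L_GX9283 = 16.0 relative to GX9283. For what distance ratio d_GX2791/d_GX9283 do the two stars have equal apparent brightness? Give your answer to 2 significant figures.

4.0

Equal flux requires L_GX2791/d_GX2791² = L_GX9283/d_GX9283², so d_GX2791/d_GX9283 = √(L_GX2791/L_GX9283)
= √(16.0) = 4.000.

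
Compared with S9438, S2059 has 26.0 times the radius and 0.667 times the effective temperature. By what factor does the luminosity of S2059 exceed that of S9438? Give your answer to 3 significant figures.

From the Stefan–Boltzmann law, L ∝ R²T⁴, so
L_S2059/L_S9438 = (R_S2059/R_S9438)² (T_S2059/T_S9438)⁴ = (26.0)² × (0.667)⁴ = 676.0 × 0.1979 = 133.8.

134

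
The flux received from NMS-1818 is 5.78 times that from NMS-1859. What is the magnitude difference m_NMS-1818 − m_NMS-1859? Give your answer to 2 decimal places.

-1.90

m_NMS-1818 − m_NMS-1859 = −2.5 log₁₀(F_NMS-1818/F_NMS-1859) = −2.5 log₁₀(5.78) = −2.5 × (0.762) = -1.905.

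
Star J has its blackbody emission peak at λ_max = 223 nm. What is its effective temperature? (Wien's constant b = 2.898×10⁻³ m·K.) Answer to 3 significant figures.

1.30×10^4 K

T = b/λ_max = 2.898×10⁻³ / (223×10⁻⁹) = 1.300×10^4 K.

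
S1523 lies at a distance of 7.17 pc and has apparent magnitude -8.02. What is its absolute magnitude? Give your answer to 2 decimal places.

M = m − 5 log₁₀(d/10 pc) = -8.02 − 5 log₁₀(7.17/10)
  = -8.02 − 5 × -0.144 = -8.02 − -0.72 = -7.30.

-7.30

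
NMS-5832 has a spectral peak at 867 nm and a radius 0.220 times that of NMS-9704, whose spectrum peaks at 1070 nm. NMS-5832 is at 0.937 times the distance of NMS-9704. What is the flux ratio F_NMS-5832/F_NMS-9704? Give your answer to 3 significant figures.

0.128

Wien's law: T_NMS-5832/T_NMS-9704 = λ_NMS-9704/λ_NMS-5832 = 1070/867 = 1.234.
L_NMS-5832/L_NMS-9704 = (R_NMS-5832/R_NMS-9704)²(T_NMS-5832/T_NMS-9704)⁴ = (0.220)²(1.234)⁴ = 0.1123.
F_NMS-5832/F_NMS-9704 = (L_NMS-5832/L_NMS-9704)/(d_NMS-5832/d_NMS-9704)² = 0.1123/(0.937)² = 0.1279.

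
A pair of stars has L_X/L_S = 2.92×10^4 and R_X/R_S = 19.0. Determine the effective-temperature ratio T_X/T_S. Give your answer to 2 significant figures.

L ∝ R²T⁴ gives T ∝ (L/R²)^(1/4), so
T_X/T_S = (2.92×10^4 / 19.0²)^(1/4) = (80.89)^(1/4) = 2.999.

3.0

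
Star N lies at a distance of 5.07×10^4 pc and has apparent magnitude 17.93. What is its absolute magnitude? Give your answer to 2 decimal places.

-0.60

M = m − 5 log₁₀(d/10 pc) = 17.93 − 5 log₁₀(5.07×10^4/10)
  = 17.93 − 5 × 3.705 = 17.93 − 18.53 = -0.60.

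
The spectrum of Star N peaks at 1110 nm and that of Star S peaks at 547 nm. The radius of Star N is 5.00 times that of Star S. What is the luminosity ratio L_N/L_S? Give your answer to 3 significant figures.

1.47

Wien's law gives T ∝ 1/λ_max, so T_N/T_S = λ_S/λ_N = 547/1110 = 0.4928.
Then L ∝ R²T⁴ gives L_N/L_S = (5.00)² × (0.4928)⁴ = 25.00 × 0.05897 = 1.474.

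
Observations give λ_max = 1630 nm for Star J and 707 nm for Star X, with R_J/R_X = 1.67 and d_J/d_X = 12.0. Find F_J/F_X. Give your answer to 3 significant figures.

6.85×10^-4

Wien's law: T_J/T_X = λ_X/λ_J = 707/1630 = 0.4337.
L_J/L_X = (R_J/R_X)²(T_J/T_X)⁴ = (1.67)²(0.4337)⁴ = 0.09871.
F_J/F_X = (L_J/L_X)/(d_J/d_X)² = 0.09871/(12.0)² = 6.855×10^-4.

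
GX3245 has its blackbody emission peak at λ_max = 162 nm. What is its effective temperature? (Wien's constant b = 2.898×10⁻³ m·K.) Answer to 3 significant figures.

T = b/λ_max = 2.898×10⁻³ / (162×10⁻⁹) = 1.789×10^4 K.

1.79×10^4 K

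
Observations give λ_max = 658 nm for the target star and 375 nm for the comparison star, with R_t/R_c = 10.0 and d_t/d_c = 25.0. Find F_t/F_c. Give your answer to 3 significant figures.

Wien's law: T_t/T_c = λ_c/λ_t = 375/658 = 0.5699.
L_t/L_c = (R_t/R_c)²(T_t/T_c)⁴ = (10.0)²(0.5699)⁴ = 10.55.
F_t/F_c = (L_t/L_c)/(d_t/d_c)² = 10.55/(25.0)² = 0.01688.

0.0169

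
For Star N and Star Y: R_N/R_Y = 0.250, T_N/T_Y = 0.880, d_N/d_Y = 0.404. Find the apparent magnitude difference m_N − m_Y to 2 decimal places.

1.60

L_N/L_Y = (0.250)²(0.880)⁴ = 0.03748.
F_N/F_Y = (L_N/L_Y)/(d_N/d_Y)² = 0.03748/0.1632 = 0.2296.
m_N − m_Y = −2.5 log₁₀(0.2296) = 1.60.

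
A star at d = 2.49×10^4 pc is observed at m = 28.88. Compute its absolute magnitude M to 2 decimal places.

M = m − 5 log₁₀(d/10 pc) = 28.88 − 5 log₁₀(2.49×10^4/10)
  = 28.88 − 5 × 3.396 = 28.88 − 16.98 = 11.90.

11.90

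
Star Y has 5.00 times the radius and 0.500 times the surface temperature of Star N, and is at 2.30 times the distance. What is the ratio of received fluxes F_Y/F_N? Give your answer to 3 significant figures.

L_Y/L_N = (R_Y/R_N)²(T_Y/T_N)⁴ = (5.00)² × (0.500)⁴ = 1.562.
F_Y/F_N = (L_Y/L_N)/(d_Y/d_N)² = 1.562 / (2.30)² = 0.2954.

0.295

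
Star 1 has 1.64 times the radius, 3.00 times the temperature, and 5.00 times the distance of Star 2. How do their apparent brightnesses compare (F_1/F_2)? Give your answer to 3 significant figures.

8.71

L_1/L_2 = (R_1/R_2)²(T_1/T_2)⁴ = (1.64)² × (3.00)⁴ = 217.9.
F_1/F_2 = (L_1/L_2)/(d_1/d_2)² = 217.9 / (5.00)² = 8.714.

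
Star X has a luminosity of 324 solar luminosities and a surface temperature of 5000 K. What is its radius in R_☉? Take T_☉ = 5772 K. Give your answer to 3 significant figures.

24.0 R_☉

R/R_☉ = √(L/L_☉) / (T/T_☉)² = √(324) / (0.8663)²
       = 18.00 / 0.7504 = 23.99.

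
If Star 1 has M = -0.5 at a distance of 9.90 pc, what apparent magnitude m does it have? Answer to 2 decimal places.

m = M + 5 log₁₀(d/10 pc) = -0.5 + 5 log₁₀(9.90/10)
  = -0.5 + 5 × -0.004 = -0.5 + -0.02 = -0.52.

-0.52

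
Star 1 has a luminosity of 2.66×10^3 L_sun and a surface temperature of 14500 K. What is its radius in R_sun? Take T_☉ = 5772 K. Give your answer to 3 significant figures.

8.17 R_sun

R/R_☉ = √(L/L_☉) / (T/T_☉)² = √(2.66×10^3) / (2.512)²
       = 51.58 / 6.311 = 8.173.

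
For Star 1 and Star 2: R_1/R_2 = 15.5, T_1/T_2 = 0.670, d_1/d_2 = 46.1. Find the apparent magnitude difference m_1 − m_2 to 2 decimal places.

L_1/L_2 = (15.5)²(0.670)⁴ = 48.41.
F_1/F_2 = (L_1/L_2)/(d_1/d_2)² = 48.41/2125 = 0.02278.
m_1 − m_2 = −2.5 log₁₀(0.02278) = 4.11.

4.11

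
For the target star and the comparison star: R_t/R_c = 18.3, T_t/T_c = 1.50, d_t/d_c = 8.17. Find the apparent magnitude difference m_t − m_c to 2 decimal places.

L_t/L_c = (18.3)²(1.50)⁴ = 1695.
F_t/F_c = (L_t/L_c)/(d_t/d_c)² = 1695/66.75 = 25.40.
m_t − m_c = −2.5 log₁₀(25.40) = -3.51.

-3.51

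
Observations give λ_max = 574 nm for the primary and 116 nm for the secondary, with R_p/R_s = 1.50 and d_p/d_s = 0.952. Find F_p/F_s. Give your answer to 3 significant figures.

Wien's law: T_p/T_s = λ_s/λ_p = 116/574 = 0.2021.
L_p/L_s = (R_p/R_s)²(T_p/T_s)⁴ = (1.50)²(0.2021)⁴ = 0.003753.
F_p/F_s = (L_p/L_s)/(d_p/d_s)² = 0.003753/(0.952)² = 0.004141.

0.00414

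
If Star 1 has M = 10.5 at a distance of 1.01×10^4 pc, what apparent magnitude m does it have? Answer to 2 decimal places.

m = M + 5 log₁₀(d/10 pc) = 10.5 + 5 log₁₀(1.01×10^4/10)
  = 10.5 + 5 × 3.004 = 10.5 + 15.02 = 25.52.

25.52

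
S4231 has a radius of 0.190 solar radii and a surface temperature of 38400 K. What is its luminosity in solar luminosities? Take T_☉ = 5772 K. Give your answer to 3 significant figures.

L/L_☉ = (R/R_☉)² (T/T_☉)⁴ = (0.190)² × (38400/5772)⁴
       = 0.03610 × (6.653)⁴ = 0.03610 × 1959 = 70.72.

70.7 solar luminosities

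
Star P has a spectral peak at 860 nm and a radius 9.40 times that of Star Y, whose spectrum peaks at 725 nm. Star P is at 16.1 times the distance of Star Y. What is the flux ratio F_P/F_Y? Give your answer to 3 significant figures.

0.172

Wien's law: T_P/T_Y = λ_Y/λ_P = 725/860 = 0.8430.
L_P/L_Y = (R_P/R_Y)²(T_P/T_Y)⁴ = (9.40)²(0.8430)⁴ = 44.63.
F_P/F_Y = (L_P/L_Y)/(d_P/d_Y)² = 44.63/(16.1)² = 0.1722.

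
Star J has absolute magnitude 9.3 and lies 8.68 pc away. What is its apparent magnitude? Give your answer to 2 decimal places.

m = M + 5 log₁₀(d/10 pc) = 9.3 + 5 log₁₀(8.68/10)
  = 9.3 + 5 × -0.061 = 9.3 + -0.31 = 8.99.

8.99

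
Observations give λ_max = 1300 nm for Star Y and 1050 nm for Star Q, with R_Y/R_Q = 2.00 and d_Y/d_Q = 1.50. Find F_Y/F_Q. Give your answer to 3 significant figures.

Wien's law: T_Y/T_Q = λ_Q/λ_Y = 1050/1300 = 0.8077.
L_Y/L_Q = (R_Y/R_Q)²(T_Y/T_Q)⁴ = (2.00)²(0.8077)⁴ = 1.702.
F_Y/F_Q = (L_Y/L_Q)/(d_Y/d_Q)² = 1.702/(1.50)² = 0.7566.

0.757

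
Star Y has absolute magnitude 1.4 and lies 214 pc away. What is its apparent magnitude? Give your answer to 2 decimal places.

m = M + 5 log₁₀(d/10 pc) = 1.4 + 5 log₁₀(214/10)
  = 1.4 + 5 × 1.330 = 1.4 + 6.65 = 8.05.

8.05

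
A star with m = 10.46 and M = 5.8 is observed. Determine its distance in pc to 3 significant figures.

m − M = 5 log₁₀(d/10 pc)
10.46 − (5.8) = 4.66 = 5 log₁₀(d/10)
d = 10 × 10^(4.66/5) = 10 × 10^0.932 = 85.51 pc.

85.5 pc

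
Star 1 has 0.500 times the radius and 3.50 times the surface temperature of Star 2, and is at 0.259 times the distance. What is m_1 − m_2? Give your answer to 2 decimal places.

L_1/L_2 = (0.500)²(3.50)⁴ = 37.52.
F_1/F_2 = (L_1/L_2)/(d_1/d_2)² = 37.52/0.06708 = 559.3.
m_1 − m_2 = −2.5 log₁₀(559.3) = -6.87.

-6.87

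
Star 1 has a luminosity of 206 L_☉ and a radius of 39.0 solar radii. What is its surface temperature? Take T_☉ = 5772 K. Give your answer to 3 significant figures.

3.50×10^3 K

T/T_☉ = (L/L_☉)^(1/4) / (R/R_☉)^(1/2)
T = 5772 × (206)^(1/4) / √(39.0) = 5772 × 3.788 / 6.245 = 3502 K.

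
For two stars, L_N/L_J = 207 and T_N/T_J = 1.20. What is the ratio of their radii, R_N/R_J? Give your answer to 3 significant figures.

L ∝ R²T⁴ gives R ∝ √L / T², so
R_N/R_J = √(207) / (1.20)² = 14.39 / 1.440 = 9.991.

9.99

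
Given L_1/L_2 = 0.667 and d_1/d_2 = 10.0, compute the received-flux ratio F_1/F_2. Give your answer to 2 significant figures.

F = L/(4πd²), so F_1/F_2 = (L_1/L_2) / (d_1/d_2)²
= 0.667 / (10.0)² = 0.667 / 100.0 = 0.006670.

0.0067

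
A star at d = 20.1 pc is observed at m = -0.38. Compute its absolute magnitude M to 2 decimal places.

M = m − 5 log₁₀(d/10 pc) = -0.38 − 5 log₁₀(20.1/10)
  = -0.38 − 5 × 0.303 = -0.38 − 1.52 = -1.90.

-1.90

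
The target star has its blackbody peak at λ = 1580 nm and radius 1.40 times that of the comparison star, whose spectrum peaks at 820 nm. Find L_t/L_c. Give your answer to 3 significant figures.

Wien's law gives T ∝ 1/λ_max, so T_t/T_c = λ_c/λ_t = 820/1580 = 0.5190.
Then L ∝ R²T⁴ gives L_t/L_c = (1.40)² × (0.5190)⁴ = 1.960 × 0.07255 = 0.1422.

0.142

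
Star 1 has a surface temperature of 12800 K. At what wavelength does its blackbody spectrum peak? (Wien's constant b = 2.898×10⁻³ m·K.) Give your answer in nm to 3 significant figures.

226 nm

λ_max = b/T = 2.898×10⁻³ / 12800 = 2.26×10^-7 m = 226.4 nm.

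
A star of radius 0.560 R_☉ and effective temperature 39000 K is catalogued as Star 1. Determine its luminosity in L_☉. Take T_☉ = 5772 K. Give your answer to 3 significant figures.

654 L_☉

L/L_☉ = (R/R_☉)² (T/T_☉)⁴ = (0.560)² × (39000/5772)⁴
       = 0.3136 × (6.757)⁴ = 0.3136 × 2084 = 653.6.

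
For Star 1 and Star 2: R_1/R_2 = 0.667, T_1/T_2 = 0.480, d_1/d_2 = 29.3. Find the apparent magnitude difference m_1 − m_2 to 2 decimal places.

L_1/L_2 = (0.667)²(0.480)⁴ = 0.02362.
F_1/F_2 = (L_1/L_2)/(d_1/d_2)² = 0.02362/858.5 = 2.751×10^-5.
m_1 − m_2 = −2.5 log₁₀(2.751×10^-5) = 11.40.

11.40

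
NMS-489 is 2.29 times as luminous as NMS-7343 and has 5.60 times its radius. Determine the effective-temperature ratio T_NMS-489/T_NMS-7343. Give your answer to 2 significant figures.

0.52

L ∝ R²T⁴ gives T ∝ (L/R²)^(1/4), so
T_NMS-489/T_NMS-7343 = (2.29 / 5.60²)^(1/4) = (0.07302)^(1/4) = 0.5198.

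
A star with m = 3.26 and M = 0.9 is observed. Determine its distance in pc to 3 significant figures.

m − M = 5 log₁₀(d/10 pc)
3.26 − (0.9) = 2.36 = 5 log₁₀(d/10)
d = 10 × 10^(2.36/5) = 10 × 10^0.472 = 29.65 pc.

29.6 pc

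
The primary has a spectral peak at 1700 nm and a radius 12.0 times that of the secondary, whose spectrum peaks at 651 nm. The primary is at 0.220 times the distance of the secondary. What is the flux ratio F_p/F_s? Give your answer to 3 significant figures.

64.0

Wien's law: T_p/T_s = λ_s/λ_p = 651/1700 = 0.3829.
L_p/L_s = (R_p/R_s)²(T_p/T_s)⁴ = (12.0)²(0.3829)⁴ = 3.097.
F_p/F_s = (L_p/L_s)/(d_p/d_s)² = 3.097/(0.220)² = 63.98.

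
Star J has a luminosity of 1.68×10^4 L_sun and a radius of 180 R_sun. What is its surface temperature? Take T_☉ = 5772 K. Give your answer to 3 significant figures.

4.90×10^3 K

T/T_☉ = (L/L_☉)^(1/4) / (R/R_☉)^(1/2)
T = 5772 × (1.68×10^4)^(1/4) / √(180) = 5772 × 11.38 / 13.42 = 4898 K.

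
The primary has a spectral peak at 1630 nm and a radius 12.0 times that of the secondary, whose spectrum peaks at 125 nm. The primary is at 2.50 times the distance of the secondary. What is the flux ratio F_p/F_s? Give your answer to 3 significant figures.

7.97×10^-4

Wien's law: T_p/T_s = λ_s/λ_p = 125/1630 = 0.07669.
L_p/L_s = (R_p/R_s)²(T_p/T_s)⁴ = (12.0)²(0.07669)⁴ = 0.004980.
F_p/F_s = (L_p/L_s)/(d_p/d_s)² = 0.004980/(2.50)² = 7.968×10^-4.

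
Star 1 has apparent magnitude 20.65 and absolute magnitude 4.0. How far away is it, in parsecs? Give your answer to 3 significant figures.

2.14×10^4 pc

m − M = 5 log₁₀(d/10 pc)
20.65 − (4.0) = 16.65 = 5 log₁₀(d/10)
d = 10 × 10^(16.65/5) = 10 × 10^3.330 = 2.138×10^4 pc.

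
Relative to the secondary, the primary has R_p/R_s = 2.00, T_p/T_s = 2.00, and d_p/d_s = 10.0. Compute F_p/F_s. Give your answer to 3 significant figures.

L_p/L_s = (R_p/R_s)²(T_p/T_s)⁴ = (2.00)² × (2.00)⁴ = 64.00.
F_p/F_s = (L_p/L_s)/(d_p/d_s)² = 64.00 / (10.0)² = 0.6400.

0.640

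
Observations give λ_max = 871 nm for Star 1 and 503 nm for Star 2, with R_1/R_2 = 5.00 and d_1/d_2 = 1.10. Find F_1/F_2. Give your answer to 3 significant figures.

Wien's law: T_1/T_2 = λ_2/λ_1 = 503/871 = 0.5775.
L_1/L_2 = (R_1/R_2)²(T_1/T_2)⁴ = (5.00)²(0.5775)⁴ = 2.781.
F_1/F_2 = (L_1/L_2)/(d_1/d_2)² = 2.781/(1.10)² = 2.298.

2.30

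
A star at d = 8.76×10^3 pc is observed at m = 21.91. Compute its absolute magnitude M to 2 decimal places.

7.20

M = m − 5 log₁₀(d/10 pc) = 21.91 − 5 log₁₀(8.76×10^3/10)
  = 21.91 − 5 × 2.943 = 21.91 − 14.71 = 7.20.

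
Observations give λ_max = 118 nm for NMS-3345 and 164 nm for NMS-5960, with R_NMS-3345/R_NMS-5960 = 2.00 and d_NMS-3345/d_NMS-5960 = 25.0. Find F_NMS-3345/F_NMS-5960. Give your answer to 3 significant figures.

Wien's law: T_NMS-3345/T_NMS-5960 = λ_NMS-5960/λ_NMS-3345 = 164/118 = 1.390.
L_NMS-3345/L_NMS-5960 = (R_NMS-3345/R_NMS-5960)²(T_NMS-3345/T_NMS-5960)⁴ = (2.00)²(1.390)⁴ = 14.92.
F_NMS-3345/F_NMS-5960 = (L_NMS-3345/L_NMS-5960)/(d_NMS-3345/d_NMS-5960)² = 14.92/(25.0)² = 0.02388.

0.0239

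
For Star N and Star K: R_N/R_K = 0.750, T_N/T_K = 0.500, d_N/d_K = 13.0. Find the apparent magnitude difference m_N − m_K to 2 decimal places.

9.20

L_N/L_K = (0.750)²(0.500)⁴ = 0.03516.
F_N/F_K = (L_N/L_K)/(d_N/d_K)² = 0.03516/169.0 = 2.080×10^-4.
m_N − m_K = −2.5 log₁₀(2.080×10^-4) = 9.20.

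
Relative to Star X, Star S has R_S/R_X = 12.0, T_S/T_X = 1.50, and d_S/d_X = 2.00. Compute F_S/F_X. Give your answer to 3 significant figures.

182

L_S/L_X = (R_S/R_X)²(T_S/T_X)⁴ = (12.0)² × (1.50)⁴ = 729.0.
F_S/F_X = (L_S/L_X)/(d_S/d_X)² = 729.0 / (2.00)² = 182.2.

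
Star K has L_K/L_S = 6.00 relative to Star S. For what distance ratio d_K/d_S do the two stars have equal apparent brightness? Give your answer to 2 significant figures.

Equal flux requires L_K/d_K² = L_S/d_S², so d_K/d_S = √(L_K/L_S)
= √(6.00) = 2.449.

2.4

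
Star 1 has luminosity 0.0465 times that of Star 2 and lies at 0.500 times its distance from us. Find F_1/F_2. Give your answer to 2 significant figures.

F = L/(4πd²), so F_1/F_2 = (L_1/L_2) / (d_1/d_2)²
= 0.0465 / (0.500)² = 0.0465 / 0.2500 = 0.1860.

0.19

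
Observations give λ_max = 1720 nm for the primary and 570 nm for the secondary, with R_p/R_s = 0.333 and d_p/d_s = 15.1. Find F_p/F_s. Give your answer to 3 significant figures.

Wien's law: T_p/T_s = λ_s/λ_p = 570/1720 = 0.3314.
L_p/L_s = (R_p/R_s)²(T_p/T_s)⁴ = (0.333)²(0.3314)⁴ = 0.001337.
F_p/F_s = (L_p/L_s)/(d_p/d_s)² = 0.001337/(15.1)² = 5.866×10^-6.

5.87×10^-6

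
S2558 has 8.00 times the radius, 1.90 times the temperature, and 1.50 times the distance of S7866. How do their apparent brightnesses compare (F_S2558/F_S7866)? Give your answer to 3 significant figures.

371

L_S2558/L_S7866 = (R_S2558/R_S7866)²(T_S2558/T_S7866)⁴ = (8.00)² × (1.90)⁴ = 834.1.
F_S2558/F_S7866 = (L_S2558/L_S7866)/(d_S2558/d_S7866)² = 834.1 / (1.50)² = 370.7.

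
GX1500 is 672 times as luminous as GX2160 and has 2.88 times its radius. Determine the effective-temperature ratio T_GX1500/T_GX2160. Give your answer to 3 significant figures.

L ∝ R²T⁴ gives T ∝ (L/R²)^(1/4), so
T_GX1500/T_GX2160 = (672 / 2.88²)^(1/4) = (81.02)^(1/4) = 3.000.

3.00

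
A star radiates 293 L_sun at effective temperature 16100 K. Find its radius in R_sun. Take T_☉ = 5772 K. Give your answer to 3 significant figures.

R/R_☉ = √(L/L_☉) / (T/T_☉)² = √(293) / (2.789)²
       = 17.12 / 7.780 = 2.200.

2.20 R_sun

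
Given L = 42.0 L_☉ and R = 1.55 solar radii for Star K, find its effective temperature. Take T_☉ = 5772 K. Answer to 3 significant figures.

T/T_☉ = (L/L_☉)^(1/4) / (R/R_☉)^(1/2)
T = 5772 × (42.0)^(1/4) / √(1.55) = 5772 × 2.546 / 1.245 = 1.180×10^4 K.

1.18×10^4 K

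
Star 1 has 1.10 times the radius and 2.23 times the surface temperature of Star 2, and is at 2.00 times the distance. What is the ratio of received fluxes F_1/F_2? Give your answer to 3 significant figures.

7.48

L_1/L_2 = (R_1/R_2)²(T_1/T_2)⁴ = (1.10)² × (2.23)⁴ = 29.92.
F_1/F_2 = (L_1/L_2)/(d_1/d_2)² = 29.92 / (2.00)² = 7.481.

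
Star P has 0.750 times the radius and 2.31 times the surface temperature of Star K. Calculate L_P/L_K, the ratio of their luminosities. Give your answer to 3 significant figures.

16.0

From the Stefan–Boltzmann law, L ∝ R²T⁴, so
L_P/L_K = (R_P/R_K)² (T_P/T_K)⁴ = (0.750)² × (2.31)⁴ = 0.5625 × 28.47 = 16.02.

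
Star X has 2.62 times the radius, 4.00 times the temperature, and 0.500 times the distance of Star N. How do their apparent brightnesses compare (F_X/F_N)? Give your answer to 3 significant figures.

L_X/L_N = (R_X/R_N)²(T_X/T_N)⁴ = (2.62)² × (4.00)⁴ = 1757.
F_X/F_N = (L_X/L_N)/(d_X/d_N)² = 1757 / (0.500)² = 7029.

7.03×10^3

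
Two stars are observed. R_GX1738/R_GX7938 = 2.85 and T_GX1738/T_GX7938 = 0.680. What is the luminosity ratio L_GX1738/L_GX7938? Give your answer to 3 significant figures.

From the Stefan–Boltzmann law, L ∝ R²T⁴, so
L_GX1738/L_GX7938 = (R_GX1738/R_GX7938)² (T_GX1738/T_GX7938)⁴ = (2.85)² × (0.680)⁴ = 8.123 × 0.2138 = 1.737.

1.74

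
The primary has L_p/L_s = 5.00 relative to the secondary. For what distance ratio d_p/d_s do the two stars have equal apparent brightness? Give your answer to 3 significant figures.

Equal flux requires L_p/d_p² = L_s/d_s², so d_p/d_s = √(L_p/L_s)
= √(5.00) = 2.236.

2.24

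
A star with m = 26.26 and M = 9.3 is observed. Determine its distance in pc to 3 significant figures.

2.47×10^4 pc

m − M = 5 log₁₀(d/10 pc)
26.26 − (9.3) = 16.96 = 5 log₁₀(d/10)
d = 10 × 10^(16.96/5) = 10 × 10^3.392 = 2.466×10^4 pc.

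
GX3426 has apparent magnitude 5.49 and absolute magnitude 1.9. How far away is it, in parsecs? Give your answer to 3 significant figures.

m − M = 5 log₁₀(d/10 pc)
5.49 − (1.9) = 3.59 = 5 log₁₀(d/10)
d = 10 × 10^(3.59/5) = 10 × 10^0.718 = 52.24 pc.

52.2 pc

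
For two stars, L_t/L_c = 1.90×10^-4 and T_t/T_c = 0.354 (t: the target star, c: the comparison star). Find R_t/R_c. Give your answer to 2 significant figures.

0.11

L ∝ R²T⁴ gives R ∝ √L / T², so
R_t/R_c = √(1.90×10^-4) / (0.354)² = 0.01378 / 0.1253 = 0.1100.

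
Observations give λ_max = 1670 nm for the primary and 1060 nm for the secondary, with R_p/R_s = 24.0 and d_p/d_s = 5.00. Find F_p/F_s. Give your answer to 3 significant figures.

3.74

Wien's law: T_p/T_s = λ_s/λ_p = 1060/1670 = 0.6347.
L_p/L_s = (R_p/R_s)²(T_p/T_s)⁴ = (24.0)²(0.6347)⁴ = 93.49.
F_p/F_s = (L_p/L_s)/(d_p/d_s)² = 93.49/(5.00)² = 3.740.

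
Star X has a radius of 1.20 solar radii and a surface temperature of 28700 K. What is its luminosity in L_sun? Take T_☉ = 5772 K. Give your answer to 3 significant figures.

880 L_sun

L/L_☉ = (R/R_☉)² (T/T_☉)⁴ = (1.20)² × (28700/5772)⁴
       = 1.440 × (4.972)⁴ = 1.440 × 611.3 = 880.2.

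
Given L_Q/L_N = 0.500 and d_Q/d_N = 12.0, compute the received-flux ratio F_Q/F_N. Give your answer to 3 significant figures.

0.00347

F = L/(4πd²), so F_Q/F_N = (L_Q/L_N) / (d_Q/d_N)²
= 0.500 / (12.0)² = 0.500 / 144.0 = 0.003472.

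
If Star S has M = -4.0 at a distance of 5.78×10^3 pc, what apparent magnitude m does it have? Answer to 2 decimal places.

9.81

m = M + 5 log₁₀(d/10 pc) = -4.0 + 5 log₁₀(5.78×10^3/10)
  = -4.0 + 5 × 2.762 = -4.0 + 13.81 = 9.81.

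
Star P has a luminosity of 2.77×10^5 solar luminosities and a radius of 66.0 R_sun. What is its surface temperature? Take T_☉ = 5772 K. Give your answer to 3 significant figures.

1.63×10^4 K

T/T_☉ = (L/L_☉)^(1/4) / (R/R_☉)^(1/2)
T = 5772 × (2.77×10^5)^(1/4) / √(66.0) = 5772 × 22.94 / 8.124 = 1.630×10^4 K.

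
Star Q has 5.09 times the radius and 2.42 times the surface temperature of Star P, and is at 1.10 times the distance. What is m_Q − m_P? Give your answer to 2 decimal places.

L_Q/L_P = (5.09)²(2.42)⁴ = 888.6.
F_Q/F_P = (L_Q/L_P)/(d_Q/d_P)² = 888.6/1.210 = 734.4.
m_Q − m_P = −2.5 log₁₀(734.4) = -7.16.

-7.16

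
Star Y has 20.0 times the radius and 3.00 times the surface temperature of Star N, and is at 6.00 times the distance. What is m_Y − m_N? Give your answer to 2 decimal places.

L_Y/L_N = (20.0)²(3.00)⁴ = 3.240×10^4.
F_Y/F_N = (L_Y/L_N)/(d_Y/d_N)² = 3.240×10^4/36.00 = 900.0.
m_Y − m_N = −2.5 log₁₀(900.0) = -7.39.

-7.39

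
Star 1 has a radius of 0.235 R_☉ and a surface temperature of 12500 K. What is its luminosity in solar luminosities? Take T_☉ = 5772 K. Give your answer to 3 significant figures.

1.21 solar luminosities

L/L_☉ = (R/R_☉)² (T/T_☉)⁴ = (0.235)² × (12500/5772)⁴
       = 0.05522 × (2.166)⁴ = 0.05522 × 22.00 = 1.215.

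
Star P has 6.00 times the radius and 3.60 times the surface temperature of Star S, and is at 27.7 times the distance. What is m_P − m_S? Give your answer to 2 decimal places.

-2.24

L_P/L_S = (6.00)²(3.60)⁴ = 6047.
F_P/F_S = (L_P/L_S)/(d_P/d_S)² = 6047/767.3 = 7.880.
m_P − m_S = −2.5 log₁₀(7.880) = -2.24.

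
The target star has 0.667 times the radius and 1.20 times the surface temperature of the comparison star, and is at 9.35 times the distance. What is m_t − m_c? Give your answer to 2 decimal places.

4.94

L_t/L_c = (0.667)²(1.20)⁴ = 0.9225.
F_t/F_c = (L_t/L_c)/(d_t/d_c)² = 0.9225/87.42 = 0.01055.
m_t − m_c = −2.5 log₁₀(0.01055) = 4.94.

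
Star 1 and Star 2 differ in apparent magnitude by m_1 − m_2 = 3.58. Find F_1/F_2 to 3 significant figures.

0.0370

F_1/F_2 = 10^(−(m_1 − m_2)/2.5) = 10^(-3.58/2.5) = 10^-1.432 = 0.03698.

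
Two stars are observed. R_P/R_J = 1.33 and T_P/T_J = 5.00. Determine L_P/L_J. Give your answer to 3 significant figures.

1.11×10^3

From the Stefan–Boltzmann law, L ∝ R²T⁴, so
L_P/L_J = (R_P/R_J)² (T_P/T_J)⁴ = (1.33)² × (5.00)⁴ = 1.769 × 625.0 = 1106.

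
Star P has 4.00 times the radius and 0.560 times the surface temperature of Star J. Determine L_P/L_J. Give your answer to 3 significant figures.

From the Stefan–Boltzmann law, L ∝ R²T⁴, so
L_P/L_J = (R_P/R_J)² (T_P/T_J)⁴ = (4.00)² × (0.560)⁴ = 16.00 × 0.09834 = 1.574.

1.57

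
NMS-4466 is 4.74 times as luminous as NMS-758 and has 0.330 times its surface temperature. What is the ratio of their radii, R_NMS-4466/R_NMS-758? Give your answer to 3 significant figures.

L ∝ R²T⁴ gives R ∝ √L / T², so
R_NMS-4466/R_NMS-758 = √(4.74) / (0.330)² = 2.177 / 0.1089 = 19.99.

20.0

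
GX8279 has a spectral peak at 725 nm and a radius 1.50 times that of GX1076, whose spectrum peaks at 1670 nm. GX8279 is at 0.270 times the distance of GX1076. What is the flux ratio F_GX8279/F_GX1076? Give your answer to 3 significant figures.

Wien's law: T_GX8279/T_GX1076 = λ_GX1076/λ_GX8279 = 1670/725 = 2.303.
L_GX8279/L_GX1076 = (R_GX8279/R_GX1076)²(T_GX8279/T_GX1076)⁴ = (1.50)²(2.303)⁴ = 63.34.
F_GX8279/F_GX1076 = (L_GX8279/L_GX1076)/(d_GX8279/d_GX1076)² = 63.34/(0.270)² = 868.9.

869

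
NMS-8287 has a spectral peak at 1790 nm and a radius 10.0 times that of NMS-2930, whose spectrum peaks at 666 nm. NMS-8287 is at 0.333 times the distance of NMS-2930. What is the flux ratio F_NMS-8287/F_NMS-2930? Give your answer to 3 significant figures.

Wien's law: T_NMS-8287/T_NMS-2930 = λ_NMS-2930/λ_NMS-8287 = 666/1790 = 0.3721.
L_NMS-8287/L_NMS-2930 = (R_NMS-8287/R_NMS-2930)²(T_NMS-8287/T_NMS-2930)⁴ = (10.0)²(0.3721)⁴ = 1.916.
F_NMS-8287/F_NMS-2930 = (L_NMS-8287/L_NMS-2930)/(d_NMS-8287/d_NMS-2930)² = 1.916/(0.333)² = 17.28.

17.3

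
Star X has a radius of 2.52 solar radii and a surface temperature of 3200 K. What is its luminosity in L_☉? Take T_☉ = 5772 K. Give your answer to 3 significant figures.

0.600 L_☉

L/L_☉ = (R/R_☉)² (T/T_☉)⁴ = (2.52)² × (3200/5772)⁴
       = 6.350 × (0.5544)⁴ = 6.350 × 0.09447 = 0.5999.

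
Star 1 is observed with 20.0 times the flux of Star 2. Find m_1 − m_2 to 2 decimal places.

-3.25

m_1 − m_2 = −2.5 log₁₀(F_1/F_2) = −2.5 log₁₀(20.0) = −2.5 × (1.301) = -3.253.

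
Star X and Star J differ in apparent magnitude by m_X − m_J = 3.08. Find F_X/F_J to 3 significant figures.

0.0586

F_X/F_J = 10^(−(m_X − m_J)/2.5) = 10^(-3.08/2.5) = 10^-1.232 = 0.05861.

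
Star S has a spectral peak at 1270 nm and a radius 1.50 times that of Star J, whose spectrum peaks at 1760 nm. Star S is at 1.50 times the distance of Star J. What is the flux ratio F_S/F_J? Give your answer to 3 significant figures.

3.69

Wien's law: T_S/T_J = λ_J/λ_S = 1760/1270 = 1.386.
L_S/L_J = (R_S/R_J)²(T_S/T_J)⁴ = (1.50)²(1.386)⁴ = 8.299.
F_S/F_J = (L_S/L_J)/(d_S/d_J)² = 8.299/(1.50)² = 3.688.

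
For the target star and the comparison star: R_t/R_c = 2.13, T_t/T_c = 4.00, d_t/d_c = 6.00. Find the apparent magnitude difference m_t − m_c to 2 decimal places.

-3.77

L_t/L_c = (2.13)²(4.00)⁴ = 1161.
F_t/F_c = (L_t/L_c)/(d_t/d_c)² = 1161/36.00 = 32.26.
m_t − m_c = −2.5 log₁₀(32.26) = -3.77.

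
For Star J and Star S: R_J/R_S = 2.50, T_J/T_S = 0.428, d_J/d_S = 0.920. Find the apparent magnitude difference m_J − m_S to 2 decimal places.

1.51

L_J/L_S = (2.50)²(0.428)⁴ = 0.2097.
F_J/F_S = (L_J/L_S)/(d_J/d_S)² = 0.2097/0.8464 = 0.2478.
m_J − m_S = −2.5 log₁₀(0.2478) = 1.51.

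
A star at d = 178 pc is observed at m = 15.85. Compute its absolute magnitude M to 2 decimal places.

M = m − 5 log₁₀(d/10 pc) = 15.85 − 5 log₁₀(178/10)
  = 15.85 − 5 × 1.250 = 15.85 − 6.25 = 9.60.

9.60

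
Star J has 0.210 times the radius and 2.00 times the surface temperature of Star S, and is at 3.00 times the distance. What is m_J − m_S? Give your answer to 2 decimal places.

2.76

L_J/L_S = (0.210)²(2.00)⁴ = 0.7056.
F_J/F_S = (L_J/L_S)/(d_J/d_S)² = 0.7056/9.000 = 0.07840.
m_J − m_S = −2.5 log₁₀(0.07840) = 2.76.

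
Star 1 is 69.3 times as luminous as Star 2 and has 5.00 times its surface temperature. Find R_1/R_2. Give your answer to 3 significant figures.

0.333

L ∝ R²T⁴ gives R ∝ √L / T², so
R_1/R_2 = √(69.3) / (5.00)² = 8.325 / 25.00 = 0.3330.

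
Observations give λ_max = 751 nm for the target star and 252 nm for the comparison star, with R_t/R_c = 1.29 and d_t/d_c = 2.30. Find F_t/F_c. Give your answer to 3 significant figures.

Wien's law: T_t/T_c = λ_c/λ_t = 252/751 = 0.3356.
L_t/L_c = (R_t/R_c)²(T_t/T_c)⁴ = (1.29)²(0.3356)⁴ = 0.02110.
F_t/F_c = (L_t/L_c)/(d_t/d_c)² = 0.02110/(2.30)² = 0.003988.

0.00399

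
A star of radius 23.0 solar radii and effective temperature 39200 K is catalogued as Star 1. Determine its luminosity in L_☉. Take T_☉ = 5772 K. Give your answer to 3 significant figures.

1.13×10^6 L_☉

L/L_☉ = (R/R_☉)² (T/T_☉)⁴ = (23.0)² × (39200/5772)⁴
       = 529.0 × (6.791)⁴ = 529.0 × 2127 = 1.125×10^6.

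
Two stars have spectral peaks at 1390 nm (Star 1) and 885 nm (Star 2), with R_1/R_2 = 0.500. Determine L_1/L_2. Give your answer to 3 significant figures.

0.0411

Wien's law gives T ∝ 1/λ_max, so T_1/T_2 = λ_2/λ_1 = 885/1390 = 0.6367.
Then L ∝ R²T⁴ gives L_1/L_2 = (0.500)² × (0.6367)⁴ = 0.2500 × 0.1643 = 0.04108.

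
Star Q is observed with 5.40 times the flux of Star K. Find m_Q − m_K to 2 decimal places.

-1.83

m_Q − m_K = −2.5 log₁₀(F_Q/F_K) = −2.5 log₁₀(5.40) = −2.5 × (0.732) = -1.831.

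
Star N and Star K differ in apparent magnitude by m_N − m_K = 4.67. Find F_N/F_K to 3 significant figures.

0.0136

F_N/F_K = 10^(−(m_N − m_K)/2.5) = 10^(-4.67/2.5) = 10^-1.868 = 0.01355.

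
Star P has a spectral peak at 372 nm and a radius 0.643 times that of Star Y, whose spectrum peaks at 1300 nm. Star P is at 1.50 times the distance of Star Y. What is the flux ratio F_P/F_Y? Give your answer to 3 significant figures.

27.4

Wien's law: T_P/T_Y = λ_Y/λ_P = 1300/372 = 3.495.
L_P/L_Y = (R_P/R_Y)²(T_P/T_Y)⁴ = (0.643)²(3.495)⁴ = 61.66.
F_P/F_Y = (L_P/L_Y)/(d_P/d_Y)² = 61.66/(1.50)² = 27.41.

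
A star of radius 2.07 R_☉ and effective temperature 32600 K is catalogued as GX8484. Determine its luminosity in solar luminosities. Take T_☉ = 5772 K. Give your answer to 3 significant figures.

4.36×10^3 solar luminosities

L/L_☉ = (R/R_☉)² (T/T_☉)⁴ = (2.07)² × (32600/5772)⁴
       = 4.285 × (5.648)⁴ = 4.285 × 1018 = 4360.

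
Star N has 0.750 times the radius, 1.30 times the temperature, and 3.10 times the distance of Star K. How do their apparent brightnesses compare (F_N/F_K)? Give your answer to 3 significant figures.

L_N/L_K = (R_N/R_K)²(T_N/T_K)⁴ = (0.750)² × (1.30)⁴ = 1.607.
F_N/F_K = (L_N/L_K)/(d_N/d_K)² = 1.607 / (3.10)² = 0.1672.

0.167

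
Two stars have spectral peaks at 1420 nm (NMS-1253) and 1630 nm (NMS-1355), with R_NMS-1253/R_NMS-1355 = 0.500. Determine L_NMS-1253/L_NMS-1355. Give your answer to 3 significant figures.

Wien's law gives T ∝ 1/λ_max, so T_NMS-1253/T_NMS-1355 = λ_NMS-1355/λ_NMS-1253 = 1630/1420 = 1.148.
Then L ∝ R²T⁴ gives L_NMS-1253/L_NMS-1355 = (0.500)² × (1.148)⁴ = 0.2500 × 1.736 = 0.4340.

0.434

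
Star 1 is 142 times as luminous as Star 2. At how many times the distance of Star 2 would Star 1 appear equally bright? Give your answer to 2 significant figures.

12

Equal flux requires L_1/d_1² = L_2/d_2², so d_1/d_2 = √(L_1/L_2)
= √(142) = 11.92.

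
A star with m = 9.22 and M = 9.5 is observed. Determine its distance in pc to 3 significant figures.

8.79 pc

m − M = 5 log₁₀(d/10 pc)
9.22 − (9.5) = -0.28 = 5 log₁₀(d/10)
d = 10 × 10^(-0.28/5) = 10 × 10^-0.056 = 8.790 pc.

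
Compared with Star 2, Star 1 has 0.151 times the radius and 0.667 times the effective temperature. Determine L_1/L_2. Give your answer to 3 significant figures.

0.00451

From the Stefan–Boltzmann law, L ∝ R²T⁴, so
L_1/L_2 = (R_1/R_2)² (T_1/T_2)⁴ = (0.151)² × (0.667)⁴ = 0.02280 × 0.1979 = 0.004513.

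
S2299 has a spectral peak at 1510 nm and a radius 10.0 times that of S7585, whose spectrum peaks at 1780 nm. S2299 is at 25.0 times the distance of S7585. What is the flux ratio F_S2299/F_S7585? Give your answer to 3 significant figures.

0.309

Wien's law: T_S2299/T_S7585 = λ_S7585/λ_S2299 = 1780/1510 = 1.179.
L_S2299/L_S7585 = (R_S2299/R_S7585)²(T_S2299/T_S7585)⁴ = (10.0)²(1.179)⁴ = 193.1.
F_S2299/F_S7585 = (L_S2299/L_S7585)/(d_S2299/d_S7585)² = 193.1/(25.0)² = 0.3090.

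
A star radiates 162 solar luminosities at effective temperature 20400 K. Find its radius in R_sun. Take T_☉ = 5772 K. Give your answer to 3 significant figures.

1.02 R_sun

R/R_☉ = √(L/L_☉) / (T/T_☉)² = √(162) / (3.534)²
       = 12.73 / 12.49 = 1.019.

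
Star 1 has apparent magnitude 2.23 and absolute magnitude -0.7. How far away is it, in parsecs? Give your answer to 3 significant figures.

38.5 pc

m − M = 5 log₁₀(d/10 pc)
2.23 − (-0.7) = 2.93 = 5 log₁₀(d/10)
d = 10 × 10^(2.93/5) = 10 × 10^0.586 = 38.55 pc.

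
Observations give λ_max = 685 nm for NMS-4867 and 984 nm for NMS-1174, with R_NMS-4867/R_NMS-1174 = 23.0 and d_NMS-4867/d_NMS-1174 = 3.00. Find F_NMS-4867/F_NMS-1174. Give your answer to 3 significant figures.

250

Wien's law: T_NMS-4867/T_NMS-1174 = λ_NMS-1174/λ_NMS-4867 = 984/685 = 1.436.
L_NMS-4867/L_NMS-1174 = (R_NMS-4867/R_NMS-1174)²(T_NMS-4867/T_NMS-1174)⁴ = (23.0)²(1.436)⁴ = 2253.
F_NMS-4867/F_NMS-1174 = (L_NMS-4867/L_NMS-1174)/(d_NMS-4867/d_NMS-1174)² = 2253/(3.00)² = 250.3.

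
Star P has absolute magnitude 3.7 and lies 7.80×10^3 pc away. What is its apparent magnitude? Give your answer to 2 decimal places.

18.16

m = M + 5 log₁₀(d/10 pc) = 3.7 + 5 log₁₀(7.80×10^3/10)
  = 3.7 + 5 × 2.892 = 3.7 + 14.46 = 18.16.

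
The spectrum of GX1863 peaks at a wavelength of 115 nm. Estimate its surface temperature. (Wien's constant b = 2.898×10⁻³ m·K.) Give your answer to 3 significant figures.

2.52×10^4 K

T = b/λ_max = 2.898×10⁻³ / (115×10⁻⁹) = 2.520×10^4 K.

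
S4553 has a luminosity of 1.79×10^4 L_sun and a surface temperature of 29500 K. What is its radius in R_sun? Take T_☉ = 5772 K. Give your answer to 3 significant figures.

R/R_☉ = √(L/L_☉) / (T/T_☉)² = √(1.79×10^4) / (5.111)²
       = 133.8 / 26.12 = 5.122.

5.12 R_sun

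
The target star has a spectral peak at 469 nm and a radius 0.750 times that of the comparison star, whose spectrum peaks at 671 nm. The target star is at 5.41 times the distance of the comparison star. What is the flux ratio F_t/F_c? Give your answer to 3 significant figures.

0.0805

Wien's law: T_t/T_c = λ_c/λ_t = 671/469 = 1.431.
L_t/L_c = (R_t/R_c)²(T_t/T_c)⁴ = (0.750)²(1.431)⁴ = 2.357.
F_t/F_c = (L_t/L_c)/(d_t/d_c)² = 2.357/(5.41)² = 0.08052.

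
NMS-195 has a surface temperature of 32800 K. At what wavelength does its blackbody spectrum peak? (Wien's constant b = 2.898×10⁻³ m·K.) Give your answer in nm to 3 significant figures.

88.4 nm

λ_max = b/T = 2.898×10⁻³ / 32800 = 8.84×10^-8 m = 88.35 nm.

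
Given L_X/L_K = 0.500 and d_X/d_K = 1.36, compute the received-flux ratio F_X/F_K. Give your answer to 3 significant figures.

0.270

F = L/(4πd²), so F_X/F_K = (L_X/L_K) / (d_X/d_K)²
= 0.500 / (1.36)² = 0.500 / 1.850 = 0.2703.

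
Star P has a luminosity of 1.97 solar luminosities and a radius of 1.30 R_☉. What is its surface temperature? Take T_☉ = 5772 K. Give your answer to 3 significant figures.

T/T_☉ = (L/L_☉)^(1/4) / (R/R_☉)^(1/2)
T = 5772 × (1.97)^(1/4) / √(1.30) = 5772 × 1.185 / 1.140 = 5998 K.

6.00×10^3 K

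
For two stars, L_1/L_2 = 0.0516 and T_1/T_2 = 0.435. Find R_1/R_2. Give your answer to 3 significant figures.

L ∝ R²T⁴ gives R ∝ √L / T², so
R_1/R_2 = √(0.0516) / (0.435)² = 0.2272 / 0.1892 = 1.200.

1.20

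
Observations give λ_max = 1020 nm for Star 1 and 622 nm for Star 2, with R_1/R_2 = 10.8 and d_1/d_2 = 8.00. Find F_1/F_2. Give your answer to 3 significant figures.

0.252

Wien's law: T_1/T_2 = λ_2/λ_1 = 622/1020 = 0.6098.
L_1/L_2 = (R_1/R_2)²(T_1/T_2)⁴ = (10.8)²(0.6098)⁴ = 16.13.
F_1/F_2 = (L_1/L_2)/(d_1/d_2)² = 16.13/(8.00)² = 0.2520.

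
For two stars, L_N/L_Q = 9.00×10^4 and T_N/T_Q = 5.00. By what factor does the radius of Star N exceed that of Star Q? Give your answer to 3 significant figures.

12.0

L ∝ R²T⁴ gives R ∝ √L / T², so
R_N/R_Q = √(9.00×10^4) / (5.00)² = 300.0 / 25.00 = 12.00.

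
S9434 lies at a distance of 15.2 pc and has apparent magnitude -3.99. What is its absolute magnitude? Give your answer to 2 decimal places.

M = m − 5 log₁₀(d/10 pc) = -3.99 − 5 log₁₀(15.2/10)
  = -3.99 − 5 × 0.182 = -3.99 − 0.91 = -4.90.

-4.90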